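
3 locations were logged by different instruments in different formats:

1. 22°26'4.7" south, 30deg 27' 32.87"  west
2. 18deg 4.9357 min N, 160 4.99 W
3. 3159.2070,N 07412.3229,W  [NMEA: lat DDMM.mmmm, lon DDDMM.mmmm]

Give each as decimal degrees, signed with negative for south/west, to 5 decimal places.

1. -22.43464, -30.45913
2. 18.08226, -160.08317
3. 31.98678, -74.20538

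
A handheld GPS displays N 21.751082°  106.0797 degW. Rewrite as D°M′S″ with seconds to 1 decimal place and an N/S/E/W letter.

21°45′3.9″ N, 106°04′46.9″ W

Latitude: 0.751082 × 60 = 45.06492′ → 45′, remainder × 60 = 3.895″
Longitude: 0.079700° → 4.78200′; 0.78200 × 60 = 46.920″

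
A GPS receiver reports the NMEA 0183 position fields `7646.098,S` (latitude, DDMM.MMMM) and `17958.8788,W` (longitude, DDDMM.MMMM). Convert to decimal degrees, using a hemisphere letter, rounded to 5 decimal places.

76.76830° S, 179.98131° W

φ: split at 2 digits → 76° and 46.098′; 76 + 46.098/60 = 76.768300
Longitude: split at 3 digits → 179° and 58.8788′; 179 + 58.8788/60 = 179.981313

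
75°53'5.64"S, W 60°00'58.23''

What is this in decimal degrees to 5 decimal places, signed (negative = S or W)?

Latitude: 75 + 53/60 + 5.64/3600 = 75.884900
S → negative
Lon: 0′ + 58.23″ = 0.97050′; 60 + 0.97050/60 = 60.016175
hemisphere W, so the sign is −

-75.88490, -60.01618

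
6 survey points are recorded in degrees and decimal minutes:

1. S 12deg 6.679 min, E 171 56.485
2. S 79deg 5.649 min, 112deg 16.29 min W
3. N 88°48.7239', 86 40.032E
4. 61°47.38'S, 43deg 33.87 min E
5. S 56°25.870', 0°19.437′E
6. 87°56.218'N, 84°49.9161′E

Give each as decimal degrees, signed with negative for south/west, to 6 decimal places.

1. -12.111317, 171.941417
2. -79.094150, -112.271500
3. 88.812065, 86.667200
4. -61.789667, 43.564500
5. -56.431167, 0.323950
6. 87.936967, 84.831935

Point 1:
  Latitude: 12 + 6.679/60 = 12.1113167
  S → negative
  λ: 171 + 56.485/60 = 171.9414167
  E → positive
Point 2:
  Latitude: 5.649′ = 0.094150°; total 79.0941500
  S → negative
  λ: 112 + 16.29/60 = 112.2715000
  hemisphere W, so the sign is −
Point 3:
  Latitude: 88 + 48.7239/60 = 88.8120650
  N → positive
  Lon: 86 + 40.032/60 = 86.6672000
  E → positive
Point 4:
  φ: 61 + 47.38/60 = 61.7896667
  S → negative
  Longitude: 33.87′ = 0.564500°; total 43.5645000
  E → positive
Point 5:
  Latitude: 25.87′ = 0.431167°; total 56.4311667
  hemisphere S, so the sign is −
  Lon: 19.437′ = 0.323950°; total 0.3239500
  E ⇒ keep positive
Point 6:
  Lat: 87 + 56.218/60 = 87.9369667
  N ⇒ keep positive
  λ: 84 + 49.9161/60 = 84.8319350
  E ⇒ keep positive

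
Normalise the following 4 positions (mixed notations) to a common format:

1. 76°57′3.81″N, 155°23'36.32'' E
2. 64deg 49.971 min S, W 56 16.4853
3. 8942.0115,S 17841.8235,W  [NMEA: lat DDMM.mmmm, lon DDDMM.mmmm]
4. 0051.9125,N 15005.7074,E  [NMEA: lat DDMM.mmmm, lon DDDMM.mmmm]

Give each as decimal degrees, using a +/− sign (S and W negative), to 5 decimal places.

Point 1:
  φ: 76° + 57/60 + 3.81/3600 = 76 + 0.950000 + 0.001058 = 76.951058
  N ⇒ keep positive
  λ: 23′ + 36.32″ = 23.60533′; 155 + 23.60533/60 = 155.393422
  E ⇒ keep positive
Point 2:
  Lat: 64 + 49.971/60 = 64.832850
  hemisphere S, so the sign is −
  Longitude: 56 + 16.4853/60 = 56.274755
  hemisphere W, so the sign is −
Point 3:
  Lat: degrees = first 2 digits = 89, minutes = 42.0115; 89 + 42.0115/60 = 89.700192
  S ⇒ negate
  Longitude: degrees = first 3 digits = 178, minutes = 41.8235; 178 + 41.8235/60 = 178.697058
  W ⇒ negate
Point 4:
  φ: degrees = first 2 digits = 0, minutes = 51.9125; 0 + 51.9125/60 = 0.865208
  N ⇒ keep positive
  Longitude: degrees = first 3 digits = 150, minutes = 5.7074; 150 + 5.7074/60 = 150.095123
  E → positive

1. 76.95106, 155.39342
2. -64.83285, -56.27476
3. -89.70019, -178.69706
4. 0.86521, 150.09512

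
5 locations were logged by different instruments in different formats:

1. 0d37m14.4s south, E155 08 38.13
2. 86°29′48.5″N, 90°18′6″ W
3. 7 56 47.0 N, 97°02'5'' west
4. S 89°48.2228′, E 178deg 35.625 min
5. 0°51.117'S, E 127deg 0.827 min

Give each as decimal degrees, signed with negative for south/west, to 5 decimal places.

Point 1:
  Latitude: 37′ + 14.4″ = 37.24000′; 0 + 37.24000/60 = 0.620667
  S ⇒ negate
  Longitude: 8′ + 38.13″ = 8.63550′; 155 + 8.63550/60 = 155.143925
  E → positive
Point 2:
  Latitude: 86° + 29/60 + 48.5/3600 = 86 + 0.483333 + 0.013472 = 86.496806
  N → positive
  λ: 90 + 18/60 + 6/3600 = 90.301667
  W ⇒ negate
Point 3:
  Lat: 56′ + 47″ = 56.78333′; 7 + 56.78333/60 = 7.946389
  N ⇒ keep positive
  λ: 2′ + 5″ = 2.08333′; 97 + 2.08333/60 = 97.034722
  W ⇒ negate
Point 4:
  Latitude: 89 + 48.2228/60 = 89.803713
  S → negative
  Longitude: 178 + 35.625/60 = 178.593750
  E → positive
Point 5:
  φ: 51.117′ = 0.851950°; total 0.851950
  hemisphere S, so the sign is −
  Lon: 127 + 0.827/60 = 127.013783
  E → positive

1. -0.62067, 155.14393
2. 86.49681, -90.30167
3. 7.94639, -97.03472
4. -89.80371, 178.59375
5. -0.85195, 127.01378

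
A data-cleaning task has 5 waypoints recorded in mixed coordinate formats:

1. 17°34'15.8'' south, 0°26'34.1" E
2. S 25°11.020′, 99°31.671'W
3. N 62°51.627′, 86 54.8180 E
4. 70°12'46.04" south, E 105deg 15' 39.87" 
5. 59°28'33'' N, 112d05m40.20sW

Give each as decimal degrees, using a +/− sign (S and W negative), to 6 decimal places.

Point 1:
  Latitude: 34′ + 15.8″ = 34.26333′; 17 + 34.26333/60 = 17.5710556
  S ⇒ negate
  Lon: 26′ + 34.1″ = 26.56833′; 0 + 26.56833/60 = 0.4428056
  E → positive
Point 2:
  φ: 25 + 11.02/60 = 25.1836667
  S → negative
  Lon: 99 + 31.671/60 = 99.5278500
  W ⇒ negate
Point 3:
  Latitude: 51.627′ = 0.860450°; total 62.8604500
  N → positive
  Longitude: 86 + 54.818/60 = 86.9136333
  E → positive
Point 4:
  Latitude: 12′ + 46.04″ = 12.76733′; 70 + 12.76733/60 = 70.2127889
  S → negative
  λ: 15′ + 39.87″ = 15.66450′; 105 + 15.66450/60 = 105.2610750
  E ⇒ keep positive
Point 5:
  φ: 59 + 28/60 + 33/3600 = 59.4758333
  N ⇒ keep positive
  Lon: 112° + 5/60 + 40.2/3600 = 112 + 0.083333 + 0.011167 = 112.0945000
  hemisphere W, so the sign is −

1. -17.571056, 0.442806
2. -25.183667, -99.527850
3. 62.860450, 86.913633
4. -70.212789, 105.261075
5. 59.475833, -112.094500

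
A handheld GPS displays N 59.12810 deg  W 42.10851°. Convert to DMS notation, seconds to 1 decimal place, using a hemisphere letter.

Latitude: 0.128100 × 60 = 7.68600′ → 7′, remainder × 60 = 41.160″
λ: whole degrees 42; 6.51060′ → 6′ and 30.636″

59°07′41.2″ N, 42°06′30.6″ W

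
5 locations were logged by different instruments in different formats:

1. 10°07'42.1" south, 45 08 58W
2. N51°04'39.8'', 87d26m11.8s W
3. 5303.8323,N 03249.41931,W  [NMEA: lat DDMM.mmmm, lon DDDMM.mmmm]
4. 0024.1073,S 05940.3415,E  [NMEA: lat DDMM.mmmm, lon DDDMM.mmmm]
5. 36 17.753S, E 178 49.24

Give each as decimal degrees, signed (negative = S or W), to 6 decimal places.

1. -10.128361, -45.149444
2. 51.077722, -87.436611
3. 53.063872, -32.823655
4. -0.401788, 59.672358
5. -36.295883, 178.820667

Point 1:
  Latitude: 10 + 7/60 + 42.1/3600 = 10.1283611
  S ⇒ negate
  Longitude: 45 + 8/60 + 58/3600 = 45.1494444
  W ⇒ negate
Point 2:
  φ: 51° + 4/60 + 39.8/3600 = 51 + 0.066667 + 0.011056 = 51.0777222
  N → positive
  λ: 87° + 26/60 + 11.8/3600 = 87 + 0.433333 + 0.003278 = 87.4366111
  W ⇒ negate
Point 3:
  Latitude: degrees = first 2 digits = 53, minutes = 3.8323; 53 + 3.8323/60 = 53.0638717
  N → positive
  Longitude: split at 3 digits → 032° and 49.41931′; 32 + 49.41931/60 = 32.8236552
  hemisphere W, so the sign is −
Point 4:
  Lat: degrees = first 2 digits = 0, minutes = 24.1073; 0 + 24.1073/60 = 0.4017883
  S ⇒ negate
  λ: split at 3 digits → 059° and 40.3415′; 59 + 40.3415/60 = 59.6723583
  E → positive
Point 5:
  Latitude: 36 + 17.753/60 = 36.2958833
  hemisphere S, so the sign is −
  Longitude: 49.24′ = 0.820667°; total 178.8206667
  E → positive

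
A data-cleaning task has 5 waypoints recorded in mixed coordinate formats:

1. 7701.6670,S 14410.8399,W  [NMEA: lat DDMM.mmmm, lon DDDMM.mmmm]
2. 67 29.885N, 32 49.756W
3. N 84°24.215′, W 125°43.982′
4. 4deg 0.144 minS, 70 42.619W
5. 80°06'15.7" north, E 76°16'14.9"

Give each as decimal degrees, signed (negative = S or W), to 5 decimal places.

1. -77.02778, -144.18067
2. 67.49808, -32.82927
3. 84.40358, -125.73303
4. -4.00240, -70.71032
5. 80.10436, 76.27081

Point 1:
  Lat: degrees = first 2 digits = 77, minutes = 1.667; 77 + 1.667/60 = 77.027783
  S ⇒ negate
  Lon: degrees = first 3 digits = 144, minutes = 10.8399; 144 + 10.8399/60 = 144.180665
  hemisphere W, so the sign is −
Point 2:
  Lat: 67 + 29.885/60 = 67.498083
  N ⇒ keep positive
  Lon: 32 + 49.756/60 = 32.829267
  W → negative
Point 3:
  φ: 84 + 24.215/60 = 84.403583
  N → positive
  Lon: 43.982′ = 0.733033°; total 125.733033
  W ⇒ negate
Point 4:
  Latitude: 4 + 0.144/60 = 4.002400
  S ⇒ negate
  λ: 70 + 42.619/60 = 70.710317
  W ⇒ negate
Point 5:
  Lat: 80° + 6/60 + 15.7/3600 = 80 + 0.100000 + 0.004361 = 80.104361
  N → positive
  Longitude: 16′ + 14.9″ = 16.24833′; 76 + 16.24833/60 = 76.270806
  E ⇒ keep positive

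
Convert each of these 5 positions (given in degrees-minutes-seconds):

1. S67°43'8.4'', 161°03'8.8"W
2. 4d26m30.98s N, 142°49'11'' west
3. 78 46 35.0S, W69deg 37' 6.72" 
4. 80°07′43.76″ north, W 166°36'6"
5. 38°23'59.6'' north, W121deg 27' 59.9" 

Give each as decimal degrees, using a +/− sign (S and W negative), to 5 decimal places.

Point 1:
  Latitude: 67 + 43/60 + 8.4/3600 = 67.719000
  S ⇒ negate
  Lon: 3′ + 8.8″ = 3.14667′; 161 + 3.14667/60 = 161.052444
  hemisphere W, so the sign is −
Point 2:
  φ: 4° + 26/60 + 30.98/3600 = 4 + 0.433333 + 0.008606 = 4.441939
  N ⇒ keep positive
  λ: 142° + 49/60 + 11/3600 = 142 + 0.816667 + 0.003056 = 142.819722
  hemisphere W, so the sign is −
Point 3:
  Lat: 78 + 46/60 + 35/3600 = 78.776389
  hemisphere S, so the sign is −
  Longitude: 69° + 37/60 + 6.72/3600 = 69 + 0.616667 + 0.001867 = 69.618533
  W ⇒ negate
Point 4:
  Latitude: 80° + 7/60 + 43.76/3600 = 80 + 0.116667 + 0.012156 = 80.128822
  N → positive
  Lon: 166 + 36/60 + 6/3600 = 166.601667
  W → negative
Point 5:
  φ: 38° + 23/60 + 59.6/3600 = 38 + 0.383333 + 0.016556 = 38.399889
  N → positive
  Longitude: 27′ + 59.9″ = 27.99833′; 121 + 27.99833/60 = 121.466639
  W → negative

1. -67.71900, -161.05244
2. 4.44194, -142.81972
3. -78.77639, -69.61853
4. 80.12882, -166.60167
5. 38.39989, -121.46664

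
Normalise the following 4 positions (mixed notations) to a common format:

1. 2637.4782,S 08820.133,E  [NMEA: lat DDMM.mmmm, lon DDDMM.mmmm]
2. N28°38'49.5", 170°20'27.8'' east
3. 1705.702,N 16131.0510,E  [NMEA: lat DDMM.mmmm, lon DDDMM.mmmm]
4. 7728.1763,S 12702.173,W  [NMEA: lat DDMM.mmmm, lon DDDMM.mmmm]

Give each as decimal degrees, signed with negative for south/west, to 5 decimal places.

1. -26.62464, 88.33555
2. 28.64708, 170.34106
3. 17.09503, 161.51752
4. -77.46961, -127.03622

Point 1:
  Latitude: degrees = first 2 digits = 26, minutes = 37.4782; 26 + 37.4782/60 = 26.624637
  S ⇒ negate
  λ: degrees = first 3 digits = 88, minutes = 20.133; 88 + 20.133/60 = 88.335550
  E → positive
Point 2:
  Lat: 38′ + 49.5″ = 38.82500′; 28 + 38.82500/60 = 28.647083
  N → positive
  Longitude: 170 + 20/60 + 27.8/3600 = 170.341056
  E → positive
Point 3:
  Lat: split at 2 digits → 17° and 5.702′; 17 + 5.702/60 = 17.095033
  N → positive
  Lon: split at 3 digits → 161° and 31.051′; 161 + 31.051/60 = 161.517517
  E ⇒ keep positive
Point 4:
  Lat: split at 2 digits → 77° and 28.1763′; 77 + 28.1763/60 = 77.469605
  S ⇒ negate
  Lon: degrees = first 3 digits = 127, minutes = 2.173; 127 + 2.173/60 = 127.036217
  hemisphere W, so the sign is −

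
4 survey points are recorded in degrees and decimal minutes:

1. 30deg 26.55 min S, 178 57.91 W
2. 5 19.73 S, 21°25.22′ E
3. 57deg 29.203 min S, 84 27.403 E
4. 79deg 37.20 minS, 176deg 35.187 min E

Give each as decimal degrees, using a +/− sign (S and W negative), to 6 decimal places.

Point 1:
  Latitude: 26.55′ = 0.442500°; total 30.4425000
  S → negative
  Longitude: 57.91′ = 0.965167°; total 178.9651667
  hemisphere W, so the sign is −
Point 2:
  φ: 5 + 19.73/60 = 5.3288333
  S ⇒ negate
  Longitude: 21 + 25.22/60 = 21.4203333
  E ⇒ keep positive
Point 3:
  Lat: 29.203′ = 0.486717°; total 57.4867167
  S → negative
  λ: 84 + 27.403/60 = 84.4567167
  E ⇒ keep positive
Point 4:
  Latitude: 79 + 37.2/60 = 79.6200000
  hemisphere S, so the sign is −
  λ: 35.187′ = 0.586450°; total 176.5864500
  E ⇒ keep positive

1. -30.442500, -178.965167
2. -5.328833, 21.420333
3. -57.486717, 84.456717
4. -79.620000, 176.586450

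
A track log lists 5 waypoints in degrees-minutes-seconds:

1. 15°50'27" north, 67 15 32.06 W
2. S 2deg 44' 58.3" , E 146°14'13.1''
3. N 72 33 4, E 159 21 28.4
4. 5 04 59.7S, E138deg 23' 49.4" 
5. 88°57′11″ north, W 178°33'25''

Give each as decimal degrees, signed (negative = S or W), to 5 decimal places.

1. 15.84083, -67.25891
2. -2.74953, 146.23697
3. 72.55111, 159.35789
4. -5.08325, 138.39706
5. 88.95306, -178.55694

Point 1:
  Lat: 15° + 50/60 + 27/3600 = 15 + 0.833333 + 0.007500 = 15.840833
  N ⇒ keep positive
  Longitude: 67 + 15/60 + 32.06/3600 = 67.258906
  W ⇒ negate
Point 2:
  φ: 2° + 44/60 + 58.3/3600 = 2 + 0.733333 + 0.016194 = 2.749528
  hemisphere S, so the sign is −
  Longitude: 146 + 14/60 + 13.1/3600 = 146.236972
  E ⇒ keep positive
Point 3:
  Lat: 72 + 33/60 + 4/3600 = 72.551111
  N → positive
  Lon: 159° + 21/60 + 28.4/3600 = 159 + 0.350000 + 0.007889 = 159.357889
  E ⇒ keep positive
Point 4:
  Lat: 5 + 4/60 + 59.7/3600 = 5.083250
  S ⇒ negate
  Lon: 138° + 23/60 + 49.4/3600 = 138 + 0.383333 + 0.013722 = 138.397056
  E → positive
Point 5:
  Latitude: 88° + 57/60 + 11/3600 = 88 + 0.950000 + 0.003056 = 88.953056
  N ⇒ keep positive
  Lon: 33′ + 25″ = 33.41667′; 178 + 33.41667/60 = 178.556944
  W → negative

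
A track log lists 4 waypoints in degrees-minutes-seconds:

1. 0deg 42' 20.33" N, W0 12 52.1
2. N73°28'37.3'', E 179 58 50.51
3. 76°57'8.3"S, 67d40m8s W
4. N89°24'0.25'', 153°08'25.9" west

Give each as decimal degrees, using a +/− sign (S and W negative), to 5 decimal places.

1. 0.70565, -0.21447
2. 73.47703, 179.98070
3. -76.95231, -67.66889
4. 89.40007, -153.14053

Point 1:
  φ: 42′ + 20.33″ = 42.33883′; 0 + 42.33883/60 = 0.705647
  N → positive
  λ: 0° + 12/60 + 52.1/3600 = 0 + 0.200000 + 0.014472 = 0.214472
  W ⇒ negate
Point 2:
  Latitude: 73 + 28/60 + 37.3/3600 = 73.477028
  N ⇒ keep positive
  λ: 58′ + 50.51″ = 58.84183′; 179 + 58.84183/60 = 179.980697
  E → positive
Point 3:
  Lat: 57′ + 8.3″ = 57.13833′; 76 + 57.13833/60 = 76.952306
  hemisphere S, so the sign is −
  Longitude: 67 + 40/60 + 8/3600 = 67.668889
  W → negative
Point 4:
  φ: 89 + 24/60 + 0.25/3600 = 89.400069
  N ⇒ keep positive
  λ: 8′ + 25.9″ = 8.43167′; 153 + 8.43167/60 = 153.140528
  hemisphere W, so the sign is −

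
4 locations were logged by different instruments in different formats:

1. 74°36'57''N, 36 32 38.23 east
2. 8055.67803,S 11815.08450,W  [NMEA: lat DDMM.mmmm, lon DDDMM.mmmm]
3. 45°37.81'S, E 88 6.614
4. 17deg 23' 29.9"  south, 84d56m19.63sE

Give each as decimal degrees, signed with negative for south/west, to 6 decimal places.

Point 1:
  Latitude: 36′ + 57″ = 36.95000′; 74 + 36.95000/60 = 74.6158333
  N ⇒ keep positive
  Longitude: 36° + 32/60 + 38.23/3600 = 36 + 0.533333 + 0.010619 = 36.5439528
  E → positive
Point 2:
  φ: split at 2 digits → 80° and 55.67803′; 80 + 55.67803/60 = 80.9279672
  S → negative
  Lon: degrees = first 3 digits = 118, minutes = 15.0845; 118 + 15.0845/60 = 118.2514083
  W → negative
Point 3:
  Lat: 37.81′ = 0.630167°; total 45.6301667
  S → negative
  Longitude: 6.614′ = 0.110233°; total 88.1102333
  E ⇒ keep positive
Point 4:
  Lat: 17° + 23/60 + 29.9/3600 = 17 + 0.383333 + 0.008306 = 17.3916389
  S ⇒ negate
  Lon: 56′ + 19.63″ = 56.32717′; 84 + 56.32717/60 = 84.9387861
  E ⇒ keep positive

1. 74.615833, 36.543953
2. -80.927967, -118.251408
3. -45.630167, 88.110233
4. -17.391639, 84.938786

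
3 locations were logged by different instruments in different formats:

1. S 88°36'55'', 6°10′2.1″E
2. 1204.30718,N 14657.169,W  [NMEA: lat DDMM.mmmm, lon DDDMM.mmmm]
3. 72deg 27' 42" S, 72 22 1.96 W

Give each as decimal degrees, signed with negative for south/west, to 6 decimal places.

1. -88.615278, 6.167250
2. 12.071786, -146.952817
3. -72.461667, -72.367211

Point 1:
  φ: 88 + 36/60 + 55/3600 = 88.6152778
  hemisphere S, so the sign is −
  Lon: 6 + 10/60 + 2.1/3600 = 6.1672500
  E ⇒ keep positive
Point 2:
  Latitude: degrees = first 2 digits = 12, minutes = 4.30718; 12 + 4.30718/60 = 12.0717863
  N ⇒ keep positive
  Longitude: split at 3 digits → 146° and 57.169′; 146 + 57.169/60 = 146.9528167
  W ⇒ negate
Point 3:
  Latitude: 72 + 27/60 + 42/3600 = 72.4616667
  S → negative
  λ: 72° + 22/60 + 1.96/3600 = 72 + 0.366667 + 0.000544 = 72.3672111
  hemisphere W, so the sign is −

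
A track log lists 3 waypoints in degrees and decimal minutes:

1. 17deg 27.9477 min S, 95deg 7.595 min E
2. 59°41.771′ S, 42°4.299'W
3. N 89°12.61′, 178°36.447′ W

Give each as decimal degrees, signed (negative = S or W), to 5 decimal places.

1. -17.46580, 95.12658
2. -59.69618, -42.07165
3. 89.21017, -178.60745

Point 1:
  Lat: 17 + 27.9477/60 = 17.465795
  hemisphere S, so the sign is −
  Lon: 7.595′ = 0.126583°; total 95.126583
  E → positive
Point 2:
  φ: 59 + 41.771/60 = 59.696183
  S ⇒ negate
  Lon: 4.299′ = 0.071650°; total 42.071650
  hemisphere W, so the sign is −
Point 3:
  φ: 12.61′ = 0.210167°; total 89.210167
  N → positive
  Lon: 36.447′ = 0.607450°; total 178.607450
  W → negative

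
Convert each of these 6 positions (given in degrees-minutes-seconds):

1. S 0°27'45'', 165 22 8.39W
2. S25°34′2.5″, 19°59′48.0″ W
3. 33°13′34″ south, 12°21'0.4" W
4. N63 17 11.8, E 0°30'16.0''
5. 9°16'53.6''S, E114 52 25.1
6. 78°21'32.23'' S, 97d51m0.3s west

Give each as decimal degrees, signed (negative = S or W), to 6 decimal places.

1. -0.462500, -165.368997
2. -25.567361, -19.996667
3. -33.226111, -12.350111
4. 63.286611, 0.504444
5. -9.281556, 114.873639
6. -78.358953, -97.850083

Point 1:
  φ: 27′ + 45″ = 27.75000′; 0 + 27.75000/60 = 0.4625000
  hemisphere S, so the sign is −
  Longitude: 165° + 22/60 + 8.39/3600 = 165 + 0.366667 + 0.002331 = 165.3689972
  W → negative
Point 2:
  Lat: 34′ + 2.5″ = 34.04167′; 25 + 34.04167/60 = 25.5673611
  S ⇒ negate
  Longitude: 59′ + 48″ = 59.80000′; 19 + 59.80000/60 = 19.9966667
  W ⇒ negate
Point 3:
  φ: 33 + 13/60 + 34/3600 = 33.2261111
  S → negative
  Lon: 12° + 21/60 + 0.4/3600 = 12 + 0.350000 + 0.000111 = 12.3501111
  W → negative
Point 4:
  Latitude: 63° + 17/60 + 11.8/3600 = 63 + 0.283333 + 0.003278 = 63.2866111
  N → positive
  Lon: 0° + 30/60 + 16/3600 = 0 + 0.500000 + 0.004444 = 0.5044444
  E → positive
Point 5:
  Lat: 9 + 16/60 + 53.6/3600 = 9.2815556
  hemisphere S, so the sign is −
  Lon: 114° + 52/60 + 25.1/3600 = 114 + 0.866667 + 0.006972 = 114.8736389
  E → positive
Point 6:
  Lat: 78 + 21/60 + 32.23/3600 = 78.3589528
  hemisphere S, so the sign is −
  λ: 97° + 51/60 + 0.3/3600 = 97 + 0.850000 + 0.000083 = 97.8500833
  hemisphere W, so the sign is −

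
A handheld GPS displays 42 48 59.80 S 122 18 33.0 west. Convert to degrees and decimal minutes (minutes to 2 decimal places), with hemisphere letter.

42° 49.00′ S, 122° 18.55′ W

Latitude: 48 + 59.8/60 = 48.9967′
Longitude: 18 + 33/60 = 18.5500′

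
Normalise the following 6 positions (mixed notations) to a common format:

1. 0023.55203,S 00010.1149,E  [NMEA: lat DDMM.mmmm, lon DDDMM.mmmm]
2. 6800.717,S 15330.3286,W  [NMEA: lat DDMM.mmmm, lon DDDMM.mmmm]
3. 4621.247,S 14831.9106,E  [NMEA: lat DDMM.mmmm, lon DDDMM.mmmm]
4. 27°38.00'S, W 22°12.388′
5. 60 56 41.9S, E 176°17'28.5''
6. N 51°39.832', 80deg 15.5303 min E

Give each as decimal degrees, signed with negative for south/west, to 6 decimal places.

1. -0.392534, 0.168582
2. -68.011950, -153.505477
3. -46.354117, 148.531843
4. -27.633333, -22.206467
5. -60.944972, 176.291250
6. 51.663867, 80.258838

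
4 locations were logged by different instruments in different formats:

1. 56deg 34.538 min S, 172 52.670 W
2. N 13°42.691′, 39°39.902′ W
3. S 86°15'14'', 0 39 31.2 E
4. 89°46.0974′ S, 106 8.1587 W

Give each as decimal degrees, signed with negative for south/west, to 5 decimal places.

1. -56.57563, -172.87783
2. 13.71152, -39.66503
3. -86.25389, 0.65867
4. -89.76829, -106.13598

Point 1:
  φ: 34.538′ = 0.575633°; total 56.575633
  hemisphere S, so the sign is −
  Longitude: 52.67′ = 0.877833°; total 172.877833
  hemisphere W, so the sign is −
Point 2:
  φ: 42.691′ = 0.711517°; total 13.711517
  N ⇒ keep positive
  Longitude: 39.902′ = 0.665033°; total 39.665033
  W → negative
Point 3:
  Latitude: 86 + 15/60 + 14/3600 = 86.253889
  S → negative
  λ: 0 + 39/60 + 31.2/3600 = 0.658667
  E → positive
Point 4:
  Lat: 46.0974′ = 0.768290°; total 89.768290
  hemisphere S, so the sign is −
  λ: 8.1587′ = 0.135978°; total 106.135978
  hemisphere W, so the sign is −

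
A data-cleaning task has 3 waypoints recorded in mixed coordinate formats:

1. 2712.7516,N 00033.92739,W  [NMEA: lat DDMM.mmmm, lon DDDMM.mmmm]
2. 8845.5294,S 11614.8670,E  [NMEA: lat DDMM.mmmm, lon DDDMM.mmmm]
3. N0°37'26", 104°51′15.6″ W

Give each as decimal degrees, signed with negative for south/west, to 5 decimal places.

1. 27.21253, -0.56546
2. -88.75882, 116.24778
3. 0.62389, -104.85433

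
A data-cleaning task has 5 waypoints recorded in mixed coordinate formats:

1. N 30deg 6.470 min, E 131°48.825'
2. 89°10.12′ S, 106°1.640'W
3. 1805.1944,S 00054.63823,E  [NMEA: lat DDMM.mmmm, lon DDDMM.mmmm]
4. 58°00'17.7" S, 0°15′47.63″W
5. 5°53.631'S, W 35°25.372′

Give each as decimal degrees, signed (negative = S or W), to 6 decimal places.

1. 30.107833, 131.813750
2. -89.168667, -106.027333
3. -18.086573, 0.910637
4. -58.004917, -0.263231
5. -5.893850, -35.422867

Point 1:
  Lat: 6.47′ = 0.107833°; total 30.1078333
  N ⇒ keep positive
  Lon: 48.825′ = 0.813750°; total 131.8137500
  E ⇒ keep positive
Point 2:
  Lat: 10.12′ = 0.168667°; total 89.1686667
  S → negative
  Longitude: 1.64′ = 0.027333°; total 106.0273333
  W → negative
Point 3:
  φ: degrees = first 2 digits = 18, minutes = 5.1944; 18 + 5.1944/60 = 18.0865733
  hemisphere S, so the sign is −
  Longitude: split at 3 digits → 000° and 54.63823′; 0 + 54.63823/60 = 0.9106372
  E → positive
Point 4:
  φ: 58° + 0/60 + 17.7/3600 = 58 + 0.000000 + 0.004917 = 58.0049167
  S ⇒ negate
  λ: 0° + 15/60 + 47.63/3600 = 0 + 0.250000 + 0.013231 = 0.2632306
  W ⇒ negate
Point 5:
  Lat: 53.631′ = 0.893850°; total 5.8938500
  S → negative
  Lon: 35 + 25.372/60 = 35.4228667
  W ⇒ negate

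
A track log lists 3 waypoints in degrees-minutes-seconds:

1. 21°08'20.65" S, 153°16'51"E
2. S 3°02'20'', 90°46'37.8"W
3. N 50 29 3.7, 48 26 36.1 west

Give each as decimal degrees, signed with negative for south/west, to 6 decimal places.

1. -21.139069, 153.280833
2. -3.038889, -90.777167
3. 50.484361, -48.443361

Point 1:
  Lat: 8′ + 20.65″ = 8.34417′; 21 + 8.34417/60 = 21.1390694
  S ⇒ negate
  Longitude: 153° + 16/60 + 51/3600 = 153 + 0.266667 + 0.014167 = 153.2808333
  E → positive
Point 2:
  φ: 2′ + 20″ = 2.33333′; 3 + 2.33333/60 = 3.0388889
  hemisphere S, so the sign is −
  Longitude: 90 + 46/60 + 37.8/3600 = 90.7771667
  hemisphere W, so the sign is −
Point 3:
  φ: 29′ + 3.7″ = 29.06167′; 50 + 29.06167/60 = 50.4843611
  N ⇒ keep positive
  λ: 48 + 26/60 + 36.1/3600 = 48.4433611
  hemisphere W, so the sign is −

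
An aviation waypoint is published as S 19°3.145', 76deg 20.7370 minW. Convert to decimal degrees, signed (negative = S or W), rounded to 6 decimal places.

-19.052417, -76.345617

Lat: 19 + 3.145/60 = 19.0524167
S ⇒ negate
Lon: 76 + 20.737/60 = 76.3456167
W ⇒ negate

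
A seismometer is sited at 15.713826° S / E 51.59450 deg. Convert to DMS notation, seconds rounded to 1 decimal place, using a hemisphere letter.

φ: 0.713826° → 42.82956′; 0.82956 × 60 = 49.774″
λ: 0.594500° → 35.67000′; 0.67000 × 60 = 40.200″

15°42′49.8″ S, 51°35′40.2″ E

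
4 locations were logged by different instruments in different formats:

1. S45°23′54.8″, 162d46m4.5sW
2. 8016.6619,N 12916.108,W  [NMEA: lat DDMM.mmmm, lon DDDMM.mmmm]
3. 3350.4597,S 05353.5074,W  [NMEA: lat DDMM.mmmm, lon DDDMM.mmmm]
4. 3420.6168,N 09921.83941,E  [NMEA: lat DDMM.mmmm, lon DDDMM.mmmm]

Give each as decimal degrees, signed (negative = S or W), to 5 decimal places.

1. -45.39856, -162.76792
2. 80.27770, -129.26847
3. -33.84100, -53.89179
4. 34.34361, 99.36399

Point 1:
  Latitude: 45° + 23/60 + 54.8/3600 = 45 + 0.383333 + 0.015222 = 45.398556
  S → negative
  λ: 162° + 46/60 + 4.5/3600 = 162 + 0.766667 + 0.001250 = 162.767917
  hemisphere W, so the sign is −
Point 2:
  φ: split at 2 digits → 80° and 16.6619′; 80 + 16.6619/60 = 80.277698
  N → positive
  Lon: split at 3 digits → 129° and 16.108′; 129 + 16.108/60 = 129.268467
  hemisphere W, so the sign is −
Point 3:
  Lat: degrees = first 2 digits = 33, minutes = 50.4597; 33 + 50.4597/60 = 33.840995
  S → negative
  λ: degrees = first 3 digits = 53, minutes = 53.5074; 53 + 53.5074/60 = 53.891790
  W → negative
Point 4:
  Lat: degrees = first 2 digits = 34, minutes = 20.6168; 34 + 20.6168/60 = 34.343613
  N → positive
  λ: split at 3 digits → 099° and 21.83941′; 99 + 21.83941/60 = 99.363990
  E → positive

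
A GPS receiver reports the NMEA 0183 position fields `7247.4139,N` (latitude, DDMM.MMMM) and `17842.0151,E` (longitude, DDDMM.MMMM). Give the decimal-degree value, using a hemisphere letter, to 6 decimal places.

72.790232° N, 178.700252° E

Latitude: split at 2 digits → 72° and 47.4139′; 72 + 47.4139/60 = 72.7902317
Lon: degrees = first 3 digits = 178, minutes = 42.0151; 178 + 42.0151/60 = 178.7002517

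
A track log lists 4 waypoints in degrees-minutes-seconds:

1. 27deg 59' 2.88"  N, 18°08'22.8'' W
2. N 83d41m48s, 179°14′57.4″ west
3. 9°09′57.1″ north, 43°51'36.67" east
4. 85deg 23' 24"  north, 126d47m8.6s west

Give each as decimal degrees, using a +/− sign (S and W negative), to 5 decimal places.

1. 27.98413, -18.13967
2. 83.69667, -179.24928
3. 9.16586, 43.86019
4. 85.39000, -126.78572

Point 1:
  Lat: 27 + 59/60 + 2.88/3600 = 27.984133
  N → positive
  Lon: 18° + 8/60 + 22.8/3600 = 18 + 0.133333 + 0.006333 = 18.139667
  hemisphere W, so the sign is −
Point 2:
  Lat: 83 + 41/60 + 48/3600 = 83.696667
  N → positive
  Lon: 179 + 14/60 + 57.4/3600 = 179.249278
  W ⇒ negate
Point 3:
  Lat: 9 + 9/60 + 57.1/3600 = 9.165861
  N → positive
  λ: 51′ + 36.67″ = 51.61117′; 43 + 51.61117/60 = 43.860186
  E ⇒ keep positive
Point 4:
  Lat: 23′ + 24″ = 23.40000′; 85 + 23.40000/60 = 85.390000
  N ⇒ keep positive
  Longitude: 126 + 47/60 + 8.6/3600 = 126.785722
  hemisphere W, so the sign is −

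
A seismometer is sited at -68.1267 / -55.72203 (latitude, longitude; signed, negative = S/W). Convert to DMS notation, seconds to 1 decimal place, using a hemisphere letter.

68°07′36.1″ S, 55°43′19.3″ W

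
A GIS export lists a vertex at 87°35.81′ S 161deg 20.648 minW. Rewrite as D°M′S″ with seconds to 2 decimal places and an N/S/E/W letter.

φ: fractional minutes 0.81000 × 60 = 48.6000″
Longitude: fractional minutes 0.64800 × 60 = 38.8800″

87°35′48.60″ S, 161°20′38.88″ W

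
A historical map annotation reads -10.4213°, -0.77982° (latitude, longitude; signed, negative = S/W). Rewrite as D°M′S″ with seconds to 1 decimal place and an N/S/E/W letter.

10°25′16.7″ S, 0°46′47.4″ W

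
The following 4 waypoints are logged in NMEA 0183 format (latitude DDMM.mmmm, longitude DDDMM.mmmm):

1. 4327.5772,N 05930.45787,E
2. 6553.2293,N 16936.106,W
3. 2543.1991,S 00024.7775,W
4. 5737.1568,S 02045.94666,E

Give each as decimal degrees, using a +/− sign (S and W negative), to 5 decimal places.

Point 1:
  φ: degrees = first 2 digits = 43, minutes = 27.5772; 43 + 27.5772/60 = 43.459620
  N ⇒ keep positive
  Longitude: degrees = first 3 digits = 59, minutes = 30.45787; 59 + 30.45787/60 = 59.507631
  E ⇒ keep positive
Point 2:
  Lat: split at 2 digits → 65° and 53.2293′; 65 + 53.2293/60 = 65.887155
  N ⇒ keep positive
  λ: degrees = first 3 digits = 169, minutes = 36.106; 169 + 36.106/60 = 169.601767
  W ⇒ negate
Point 3:
  Latitude: split at 2 digits → 25° and 43.1991′; 25 + 43.1991/60 = 25.719985
  S → negative
  Longitude: split at 3 digits → 000° and 24.7775′; 0 + 24.7775/60 = 0.412958
  hemisphere W, so the sign is −
Point 4:
  Latitude: split at 2 digits → 57° and 37.1568′; 57 + 37.1568/60 = 57.619280
  S → negative
  λ: split at 3 digits → 020° and 45.94666′; 20 + 45.94666/60 = 20.765778
  E ⇒ keep positive

1. 43.45962, 59.50763
2. 65.88716, -169.60177
3. -25.71999, -0.41296
4. -57.61928, 20.76578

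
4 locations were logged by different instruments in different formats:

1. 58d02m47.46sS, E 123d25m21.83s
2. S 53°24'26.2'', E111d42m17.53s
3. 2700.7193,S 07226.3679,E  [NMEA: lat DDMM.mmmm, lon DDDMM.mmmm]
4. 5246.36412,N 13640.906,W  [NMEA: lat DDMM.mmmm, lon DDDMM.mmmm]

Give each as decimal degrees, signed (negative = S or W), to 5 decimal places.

1. -58.04652, 123.42273
2. -53.40728, 111.70487
3. -27.01199, 72.43947
4. 52.77274, -136.68177

Point 1:
  Latitude: 58 + 2/60 + 47.46/3600 = 58.046517
  S → negative
  Longitude: 25′ + 21.83″ = 25.36383′; 123 + 25.36383/60 = 123.422731
  E → positive
Point 2:
  Latitude: 24′ + 26.2″ = 24.43667′; 53 + 24.43667/60 = 53.407278
  S → negative
  Lon: 42′ + 17.53″ = 42.29217′; 111 + 42.29217/60 = 111.704869
  E → positive
Point 3:
  Lat: split at 2 digits → 27° and 0.7193′; 27 + 0.7193/60 = 27.011988
  hemisphere S, so the sign is −
  Lon: degrees = first 3 digits = 72, minutes = 26.3679; 72 + 26.3679/60 = 72.439465
  E ⇒ keep positive
Point 4:
  Lat: split at 2 digits → 52° and 46.36412′; 52 + 46.36412/60 = 52.772735
  N → positive
  Longitude: split at 3 digits → 136° and 40.906′; 136 + 40.906/60 = 136.681767
  W ⇒ negate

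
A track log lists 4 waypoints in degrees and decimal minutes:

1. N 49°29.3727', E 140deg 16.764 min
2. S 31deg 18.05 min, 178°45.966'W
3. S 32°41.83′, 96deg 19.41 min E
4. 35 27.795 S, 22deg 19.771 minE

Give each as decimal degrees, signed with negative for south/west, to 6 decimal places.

1. 49.489545, 140.279400
2. -31.300833, -178.766100
3. -32.697167, 96.323500
4. -35.463250, 22.329517

Point 1:
  φ: 29.3727′ = 0.489545°; total 49.4895450
  N ⇒ keep positive
  Lon: 140 + 16.764/60 = 140.2794000
  E → positive
Point 2:
  Latitude: 18.05′ = 0.300833°; total 31.3008333
  S ⇒ negate
  Longitude: 178 + 45.966/60 = 178.7661000
  W → negative
Point 3:
  Lat: 41.83′ = 0.697167°; total 32.6971667
  S ⇒ negate
  Lon: 19.41′ = 0.323500°; total 96.3235000
  E ⇒ keep positive
Point 4:
  φ: 35 + 27.795/60 = 35.4632500
  S ⇒ negate
  Lon: 19.771′ = 0.329517°; total 22.3295167
  E → positive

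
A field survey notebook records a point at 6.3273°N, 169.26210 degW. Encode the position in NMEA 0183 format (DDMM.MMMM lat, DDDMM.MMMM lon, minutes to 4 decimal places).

Lat: minutes = (6.327300 − 6) × 60 = 19.638000
λ: fractional part 0.262100 → 15.726000 minutes

0619.6380,N / 16915.7260,W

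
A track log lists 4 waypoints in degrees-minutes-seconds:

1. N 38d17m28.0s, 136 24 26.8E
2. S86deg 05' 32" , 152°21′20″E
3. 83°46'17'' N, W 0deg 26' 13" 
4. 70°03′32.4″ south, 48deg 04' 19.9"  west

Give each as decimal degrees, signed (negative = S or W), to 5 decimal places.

1. 38.29111, 136.40744
2. -86.09222, 152.35556
3. 83.77139, -0.43694
4. -70.05900, -48.07219

Point 1:
  φ: 38° + 17/60 + 28/3600 = 38 + 0.283333 + 0.007778 = 38.291111
  N → positive
  Lon: 136 + 24/60 + 26.8/3600 = 136.407444
  E ⇒ keep positive
Point 2:
  Lat: 5′ + 32″ = 5.53333′; 86 + 5.53333/60 = 86.092222
  hemisphere S, so the sign is −
  λ: 152 + 21/60 + 20/3600 = 152.355556
  E → positive
Point 3:
  Latitude: 46′ + 17″ = 46.28333′; 83 + 46.28333/60 = 83.771389
  N → positive
  Longitude: 26′ + 13″ = 26.21667′; 0 + 26.21667/60 = 0.436944
  W ⇒ negate
Point 4:
  φ: 3′ + 32.4″ = 3.54000′; 70 + 3.54000/60 = 70.059000
  S ⇒ negate
  Lon: 48° + 4/60 + 19.9/3600 = 48 + 0.066667 + 0.005528 = 48.072194
  hemisphere W, so the sign is −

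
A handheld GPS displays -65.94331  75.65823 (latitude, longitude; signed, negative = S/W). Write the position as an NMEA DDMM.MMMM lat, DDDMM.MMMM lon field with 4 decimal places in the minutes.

6556.5986,S / 07539.4938,E

Latitude is negative → S; |value| = 65.943310
φ: minutes = (65.943310 − 65) × 60 = 56.598600
Lon: fractional part 0.658230 → 39.493800 minutes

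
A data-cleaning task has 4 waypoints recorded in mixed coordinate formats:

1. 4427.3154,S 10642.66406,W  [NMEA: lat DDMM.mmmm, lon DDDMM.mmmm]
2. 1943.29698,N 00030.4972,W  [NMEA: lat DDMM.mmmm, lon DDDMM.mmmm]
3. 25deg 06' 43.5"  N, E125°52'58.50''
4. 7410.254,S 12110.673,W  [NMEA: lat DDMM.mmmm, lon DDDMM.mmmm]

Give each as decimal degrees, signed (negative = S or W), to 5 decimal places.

1. -44.45526, -106.71107
2. 19.72162, -0.50829
3. 25.11208, 125.88292
4. -74.17090, -121.17788

Point 1:
  Latitude: split at 2 digits → 44° and 27.3154′; 44 + 27.3154/60 = 44.455257
  S → negative
  λ: degrees = first 3 digits = 106, minutes = 42.66406; 106 + 42.66406/60 = 106.711068
  W ⇒ negate
Point 2:
  Lat: split at 2 digits → 19° and 43.29698′; 19 + 43.29698/60 = 19.721616
  N → positive
  λ: degrees = first 3 digits = 0, minutes = 30.4972; 0 + 30.4972/60 = 0.508287
  W → negative
Point 3:
  φ: 25 + 6/60 + 43.5/3600 = 25.112083
  N → positive
  Lon: 52′ + 58.5″ = 52.97500′; 125 + 52.97500/60 = 125.882917
  E ⇒ keep positive
Point 4:
  Lat: split at 2 digits → 74° and 10.254′; 74 + 10.254/60 = 74.170900
  hemisphere S, so the sign is −
  λ: split at 3 digits → 121° and 10.673′; 121 + 10.673/60 = 121.177883
  hemisphere W, so the sign is −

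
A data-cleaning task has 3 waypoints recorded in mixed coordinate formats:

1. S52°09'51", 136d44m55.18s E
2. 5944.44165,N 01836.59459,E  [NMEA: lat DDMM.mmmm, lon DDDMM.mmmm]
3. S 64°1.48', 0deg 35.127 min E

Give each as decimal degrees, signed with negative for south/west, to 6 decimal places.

Point 1:
  φ: 52° + 9/60 + 51/3600 = 52 + 0.150000 + 0.014167 = 52.1641667
  hemisphere S, so the sign is −
  Longitude: 136 + 44/60 + 55.18/3600 = 136.7486611
  E → positive
Point 2:
  φ: split at 2 digits → 59° and 44.44165′; 59 + 44.44165/60 = 59.7406942
  N → positive
  Lon: split at 3 digits → 018° and 36.59459′; 18 + 36.59459/60 = 18.6099098
  E ⇒ keep positive
Point 3:
  Latitude: 1.48′ = 0.024667°; total 64.0246667
  S ⇒ negate
  λ: 0 + 35.127/60 = 0.5854500
  E ⇒ keep positive

1. -52.164167, 136.748661
2. 59.740694, 18.609910
3. -64.024667, 0.585450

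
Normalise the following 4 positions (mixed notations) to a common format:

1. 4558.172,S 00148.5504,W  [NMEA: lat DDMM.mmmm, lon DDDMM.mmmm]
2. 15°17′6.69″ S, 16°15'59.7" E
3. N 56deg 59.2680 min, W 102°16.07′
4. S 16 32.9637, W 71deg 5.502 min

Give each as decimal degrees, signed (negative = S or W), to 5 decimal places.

Point 1:
  Latitude: degrees = first 2 digits = 45, minutes = 58.172; 45 + 58.172/60 = 45.969533
  S ⇒ negate
  Lon: degrees = first 3 digits = 1, minutes = 48.5504; 1 + 48.5504/60 = 1.809173
  hemisphere W, so the sign is −
Point 2:
  φ: 15° + 17/60 + 6.69/3600 = 15 + 0.283333 + 0.001858 = 15.285192
  hemisphere S, so the sign is −
  Longitude: 16° + 15/60 + 59.7/3600 = 16 + 0.250000 + 0.016583 = 16.266583
  E → positive
Point 3:
  Lat: 56 + 59.268/60 = 56.987800
  N ⇒ keep positive
  Longitude: 16.07′ = 0.267833°; total 102.267833
  W ⇒ negate
Point 4:
  φ: 32.9637′ = 0.549395°; total 16.549395
  hemisphere S, so the sign is −
  Longitude: 5.502′ = 0.091700°; total 71.091700
  hemisphere W, so the sign is −

1. -45.96953, -1.80917
2. -15.28519, 16.26658
3. 56.98780, -102.26783
4. -16.54940, -71.09170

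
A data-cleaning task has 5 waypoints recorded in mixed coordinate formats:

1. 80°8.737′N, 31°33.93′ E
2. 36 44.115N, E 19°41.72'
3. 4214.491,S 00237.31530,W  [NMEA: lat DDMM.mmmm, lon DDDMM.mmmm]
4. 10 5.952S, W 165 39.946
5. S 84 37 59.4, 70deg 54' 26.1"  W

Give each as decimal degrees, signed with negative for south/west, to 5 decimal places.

1. 80.14562, 31.56550
2. 36.73525, 19.69533
3. -42.24152, -2.62192
4. -10.09920, -165.66577
5. -84.63317, -70.90725

Point 1:
  Lat: 8.737′ = 0.145617°; total 80.145617
  N → positive
  Lon: 31 + 33.93/60 = 31.565500
  E ⇒ keep positive
Point 2:
  φ: 36 + 44.115/60 = 36.735250
  N ⇒ keep positive
  Lon: 19 + 41.72/60 = 19.695333
  E ⇒ keep positive
Point 3:
  Lat: degrees = first 2 digits = 42, minutes = 14.491; 42 + 14.491/60 = 42.241517
  hemisphere S, so the sign is −
  Longitude: split at 3 digits → 002° and 37.3153′; 2 + 37.3153/60 = 2.621922
  hemisphere W, so the sign is −
Point 4:
  Latitude: 5.952′ = 0.099200°; total 10.099200
  hemisphere S, so the sign is −
  Lon: 165 + 39.946/60 = 165.665767
  W ⇒ negate
Point 5:
  Lat: 84° + 37/60 + 59.4/3600 = 84 + 0.616667 + 0.016500 = 84.633167
  hemisphere S, so the sign is −
  λ: 54′ + 26.1″ = 54.43500′; 70 + 54.43500/60 = 70.907250
  W → negative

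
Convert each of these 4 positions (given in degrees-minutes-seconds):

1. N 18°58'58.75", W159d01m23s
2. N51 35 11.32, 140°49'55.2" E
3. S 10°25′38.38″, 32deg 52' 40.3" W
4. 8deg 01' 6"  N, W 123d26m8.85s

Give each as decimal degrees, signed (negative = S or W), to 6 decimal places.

Point 1:
  Latitude: 18 + 58/60 + 58.75/3600 = 18.9829861
  N → positive
  λ: 159 + 1/60 + 23/3600 = 159.0230556
  hemisphere W, so the sign is −
Point 2:
  Lat: 35′ + 11.32″ = 35.18867′; 51 + 35.18867/60 = 51.5864778
  N → positive
  λ: 49′ + 55.2″ = 49.92000′; 140 + 49.92000/60 = 140.8320000
  E → positive
Point 3:
  Lat: 10 + 25/60 + 38.38/3600 = 10.4273278
  S → negative
  Longitude: 52′ + 40.3″ = 52.67167′; 32 + 52.67167/60 = 32.8778611
  hemisphere W, so the sign is −
Point 4:
  φ: 8° + 1/60 + 6/3600 = 8 + 0.016667 + 0.001667 = 8.0183333
  N → positive
  Lon: 26′ + 8.85″ = 26.14750′; 123 + 26.14750/60 = 123.4357917
  W → negative

1. 18.982986, -159.023056
2. 51.586478, 140.832000
3. -10.427328, -32.877861
4. 8.018333, -123.435792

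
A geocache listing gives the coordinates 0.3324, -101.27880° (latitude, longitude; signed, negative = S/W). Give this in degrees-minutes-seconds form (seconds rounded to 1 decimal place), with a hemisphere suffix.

Latitude: 0.332400° → 19.94400′; 0.94400 × 60 = 56.640″
Longitude is negative → W; |value| = 101.278800
λ: whole degrees 101; 16.72800′ → 16′ and 43.680″

0°19′56.6″ N, 101°16′43.7″ W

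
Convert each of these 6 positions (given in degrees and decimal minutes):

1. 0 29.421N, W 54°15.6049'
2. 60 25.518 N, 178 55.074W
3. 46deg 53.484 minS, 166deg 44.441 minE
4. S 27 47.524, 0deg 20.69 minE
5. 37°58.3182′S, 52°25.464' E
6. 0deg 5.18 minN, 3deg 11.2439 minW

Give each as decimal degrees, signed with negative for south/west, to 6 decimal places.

1. 0.490350, -54.260082
2. 60.425300, -178.917900
3. -46.891400, 166.740683
4. -27.792067, 0.344833
5. -37.971970, 52.424400
6. 0.086333, -3.187398

Point 1:
  Latitude: 0 + 29.421/60 = 0.4903500
  N → positive
  Lon: 15.6049′ = 0.260082°; total 54.2600817
  hemisphere W, so the sign is −
Point 2:
  Lat: 25.518′ = 0.425300°; total 60.4253000
  N → positive
  λ: 178 + 55.074/60 = 178.9179000
  W ⇒ negate
Point 3:
  Latitude: 46 + 53.484/60 = 46.8914000
  S → negative
  λ: 44.441′ = 0.740683°; total 166.7406833
  E ⇒ keep positive
Point 4:
  φ: 47.524′ = 0.792067°; total 27.7920667
  hemisphere S, so the sign is −
  Longitude: 20.69′ = 0.344833°; total 0.3448333
  E ⇒ keep positive
Point 5:
  Lat: 58.3182′ = 0.971970°; total 37.9719700
  S ⇒ negate
  Lon: 25.464′ = 0.424400°; total 52.4244000
  E → positive
Point 6:
  φ: 5.18′ = 0.086333°; total 0.0863333
  N ⇒ keep positive
  Lon: 3 + 11.2439/60 = 3.1873983
  hemisphere W, so the sign is −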